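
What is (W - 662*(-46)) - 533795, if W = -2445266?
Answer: -2948609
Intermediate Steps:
(W - 662*(-46)) - 533795 = (-2445266 - 662*(-46)) - 533795 = (-2445266 + 30452) - 533795 = -2414814 - 533795 = -2948609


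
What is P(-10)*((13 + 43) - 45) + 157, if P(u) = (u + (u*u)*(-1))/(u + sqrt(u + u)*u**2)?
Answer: 2*(139*I + 1570*sqrt(5))/(I + 20*sqrt(5)) ≈ 157.06 + 2.7043*I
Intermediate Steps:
P(u) = (u - u**2)/(u + sqrt(2)*u**(5/2)) (P(u) = (u + u**2*(-1))/(u + sqrt(2*u)*u**2) = (u - u**2)/(u + (sqrt(2)*sqrt(u))*u**2) = (u - u**2)/(u + sqrt(2)*u**(5/2)))
P(-10)*((13 + 43) - 45) + 157 = (-10*(1 - 1*(-10))/(-10 + sqrt(2)*(-10)**(5/2)))*((13 + 43) - 45) + 157 = (-10*(1 + 10)/(-10 + sqrt(2)*(100*I*sqrt(10))))*(56 - 45) + 157 = -10*11/(-10 + 200*I*sqrt(5))*11 + 157 = -110/(-10 + 200*I*sqrt(5))*11 + 157 = -1210/(-10 + 200*I*sqrt(5)) + 157 = 157 - 1210/(-10 + 200*I*sqrt(5))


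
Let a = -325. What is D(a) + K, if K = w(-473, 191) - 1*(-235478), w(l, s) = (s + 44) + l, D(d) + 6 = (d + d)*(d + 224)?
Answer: 300884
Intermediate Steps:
D(d) = -6 + 2*d*(224 + d) (D(d) = -6 + (d + d)*(d + 224) = -6 + (2*d)*(224 + d) = -6 + 2*d*(224 + d))
w(l, s) = 44 + l + s (w(l, s) = (44 + s) + l = 44 + l + s)
K = 235240 (K = (44 - 473 + 191) - 1*(-235478) = -238 + 235478 = 235240)
D(a) + K = (-6 + 2*(-325)² + 448*(-325)) + 235240 = (-6 + 2*105625 - 145600) + 235240 = (-6 + 211250 - 145600) + 235240 = 65644 + 235240 = 300884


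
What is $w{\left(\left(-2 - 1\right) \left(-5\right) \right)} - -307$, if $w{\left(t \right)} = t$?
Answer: $322$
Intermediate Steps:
$w{\left(\left(-2 - 1\right) \left(-5\right) \right)} - -307 = \left(-2 - 1\right) \left(-5\right) - -307 = \left(-3\right) \left(-5\right) + 307 = 15 + 307 = 322$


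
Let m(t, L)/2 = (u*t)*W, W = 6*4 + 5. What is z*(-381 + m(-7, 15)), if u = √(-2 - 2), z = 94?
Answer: -35814 - 76328*I ≈ -35814.0 - 76328.0*I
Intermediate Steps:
W = 29 (W = 24 + 5 = 29)
u = 2*I (u = √(-4) = 2*I ≈ 2.0*I)
m(t, L) = 116*I*t (m(t, L) = 2*(((2*I)*t)*29) = 2*((2*I*t)*29) = 2*(58*I*t) = 116*I*t)
z*(-381 + m(-7, 15)) = 94*(-381 + 116*I*(-7)) = 94*(-381 - 812*I) = -35814 - 76328*I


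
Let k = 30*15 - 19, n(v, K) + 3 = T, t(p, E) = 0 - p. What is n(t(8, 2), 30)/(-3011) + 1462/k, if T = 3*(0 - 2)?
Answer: 4405961/1297741 ≈ 3.3951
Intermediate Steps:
t(p, E) = -p
T = -6 (T = 3*(-2) = -6)
n(v, K) = -9 (n(v, K) = -3 - 6 = -9)
k = 431 (k = 450 - 19 = 431)
n(t(8, 2), 30)/(-3011) + 1462/k = -9/(-3011) + 1462/431 = -9*(-1/3011) + 1462*(1/431) = 9/3011 + 1462/431 = 4405961/1297741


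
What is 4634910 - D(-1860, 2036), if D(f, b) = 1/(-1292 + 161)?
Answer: 5242083211/1131 ≈ 4.6349e+6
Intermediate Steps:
D(f, b) = -1/1131 (D(f, b) = 1/(-1131) = -1/1131)
4634910 - D(-1860, 2036) = 4634910 - 1*(-1/1131) = 4634910 + 1/1131 = 5242083211/1131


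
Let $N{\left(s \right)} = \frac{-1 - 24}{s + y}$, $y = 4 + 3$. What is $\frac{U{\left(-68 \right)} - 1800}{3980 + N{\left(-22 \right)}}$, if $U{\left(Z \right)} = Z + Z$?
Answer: $- \frac{5808}{11945} \approx -0.48623$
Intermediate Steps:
$y = 7$
$U{\left(Z \right)} = 2 Z$
$N{\left(s \right)} = - \frac{25}{7 + s}$ ($N{\left(s \right)} = \frac{-1 - 24}{s + 7} = - \frac{25}{7 + s}$)
$\frac{U{\left(-68 \right)} - 1800}{3980 + N{\left(-22 \right)}} = \frac{2 \left(-68\right) - 1800}{3980 - \frac{25}{7 - 22}} = \frac{-136 - 1800}{3980 - \frac{25}{-15}} = - \frac{1936}{3980 - - \frac{5}{3}} = - \frac{1936}{3980 + \frac{5}{3}} = - \frac{1936}{\frac{11945}{3}} = \left(-1936\right) \frac{3}{11945} = - \frac{5808}{11945}$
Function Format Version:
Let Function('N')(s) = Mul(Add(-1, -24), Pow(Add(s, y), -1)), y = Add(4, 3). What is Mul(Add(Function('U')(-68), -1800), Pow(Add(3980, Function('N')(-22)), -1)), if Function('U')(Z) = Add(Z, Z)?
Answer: Rational(-5808, 11945) ≈ -0.48623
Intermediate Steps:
y = 7
Function('U')(Z) = Mul(2, Z)
Function('N')(s) = Mul(-25, Pow(Add(7, s), -1)) (Function('N')(s) = Mul(Add(-1, -24), Pow(Add(s, 7), -1)) = Mul(-25, Pow(Add(7, s), -1)))
Mul(Add(Function('U')(-68), -1800), Pow(Add(3980, Function('N')(-22)), -1)) = Mul(Add(Mul(2, -68), -1800), Pow(Add(3980, Mul(-25, Pow(Add(7, -22), -1))), -1)) = Mul(Add(-136, -1800), Pow(Add(3980, Mul(-25, Pow(-15, -1))), -1)) = Mul(-1936, Pow(Add(3980, Mul(-25, Rational(-1, 15))), -1)) = Mul(-1936, Pow(Add(3980, Rational(5, 3)), -1)) = Mul(-1936, Pow(Rational(11945, 3), -1)) = Mul(-1936, Rational(3, 11945)) = Rational(-5808, 11945)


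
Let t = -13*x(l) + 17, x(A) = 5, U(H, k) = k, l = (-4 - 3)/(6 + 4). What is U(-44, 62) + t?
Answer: 14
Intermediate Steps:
l = -7/10 ≈ -0.70000
t = -48 (t = -13*5 + 17 = -65 + 17 = -48)
U(-44, 62) + t = 62 - 48 = 14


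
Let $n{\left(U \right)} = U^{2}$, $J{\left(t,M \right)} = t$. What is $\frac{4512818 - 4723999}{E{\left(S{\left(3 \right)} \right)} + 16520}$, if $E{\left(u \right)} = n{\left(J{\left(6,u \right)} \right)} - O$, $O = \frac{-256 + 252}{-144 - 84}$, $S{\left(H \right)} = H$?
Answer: $- \frac{12037317}{943691} \approx -12.756$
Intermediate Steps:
$O = \frac{1}{57}$ ($O = - \frac{4}{-228} = \left(-4\right) \left(- \frac{1}{228}\right) = \frac{1}{57} \approx 0.017544$)
$E{\left(u \right)} = \frac{2051}{57}$ ($E{\left(u \right)} = 6^{2} - \frac{1}{57} = 36 - \frac{1}{57} = \frac{2051}{57}$)
$\frac{4512818 - 4723999}{E{\left(S{\left(3 \right)} \right)} + 16520} = \frac{4512818 - 4723999}{\frac{2051}{57} + 16520} = - \frac{211181}{\frac{943691}{57}} = \left(-211181\right) \frac{57}{943691} = - \frac{12037317}{943691}$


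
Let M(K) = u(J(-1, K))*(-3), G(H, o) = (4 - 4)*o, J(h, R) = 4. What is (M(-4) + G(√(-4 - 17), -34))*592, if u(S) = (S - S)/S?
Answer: 0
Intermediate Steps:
u(S) = 0 (u(S) = 0/S = 0)
G(H, o) = 0 (G(H, o) = 0*o = 0)
M(K) = 0 (M(K) = 0*(-3) = 0)
(M(-4) + G(√(-4 - 17), -34))*592 = (0 + 0)*592 = 0*592 = 0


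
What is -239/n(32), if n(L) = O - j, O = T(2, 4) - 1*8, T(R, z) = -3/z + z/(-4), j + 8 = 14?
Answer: 956/63 ≈ 15.175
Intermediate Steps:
j = 6 (j = -8 + 14 = 6)
T(R, z) = -3/z - z/4 (T(R, z) = -3/z + z*(-1/4) = -3/z - z/4)
O = -39/4 (O = (-3/4 - 1/4*4) - 1*8 = (-3*1/4 - 1) - 8 = (-3/4 - 1) - 8 = -7/4 - 8 = -39/4 ≈ -9.7500)
n(L) = -63/4 (n(L) = -39/4 - 1*6 = -39/4 - 6 = -63/4)
-239/n(32) = -239/(-63/4) = -239*(-4/63) = 956/63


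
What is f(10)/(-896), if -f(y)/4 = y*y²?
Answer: 125/28 ≈ 4.4643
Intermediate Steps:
f(y) = -4*y³ (f(y) = -4*y*y² = -4*y³)
f(10)/(-896) = -4*10³/(-896) = -4*1000*(-1/896) = -4000*(-1/896) = 125/28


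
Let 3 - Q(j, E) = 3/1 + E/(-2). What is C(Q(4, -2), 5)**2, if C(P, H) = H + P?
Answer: 16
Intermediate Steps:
Q(j, E) = E/2 (Q(j, E) = 3 - (3/1 + E/(-2)) = 3 - (3*1 + E*(-1/2)) = 3 - (3 - E/2) = 3 + (-3 + E/2) = E/2)
C(Q(4, -2), 5)**2 = (5 + (1/2)*(-2))**2 = (5 - 1)**2 = 4**2 = 16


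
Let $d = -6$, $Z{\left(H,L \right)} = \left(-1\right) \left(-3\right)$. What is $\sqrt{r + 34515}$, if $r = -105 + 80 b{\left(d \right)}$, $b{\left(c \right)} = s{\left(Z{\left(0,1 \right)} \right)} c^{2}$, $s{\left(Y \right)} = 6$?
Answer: $\sqrt{51690} \approx 227.35$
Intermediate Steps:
$Z{\left(H,L \right)} = 3$
$b{\left(c \right)} = 6 c^{2}$
$r = 17175$ ($r = -105 + 80 \cdot 6 \left(-6\right)^{2} = -105 + 80 \cdot 6 \cdot 36 = -105 + 80 \cdot 216 = -105 + 17280 = 17175$)
$\sqrt{r + 34515} = \sqrt{17175 + 34515} = \sqrt{51690}$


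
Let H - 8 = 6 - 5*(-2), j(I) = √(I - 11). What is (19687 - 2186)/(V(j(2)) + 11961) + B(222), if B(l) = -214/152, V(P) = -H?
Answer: 52817/907212 ≈ 0.058219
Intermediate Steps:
j(I) = √(-11 + I)
H = 24 (H = 8 + (6 - 5*(-2)) = 8 + (6 + 10) = 8 + 16 = 24)
V(P) = -24 (V(P) = -1*24 = -24)
B(l) = -107/76 (B(l) = -214*1/152 = -107/76)
(19687 - 2186)/(V(j(2)) + 11961) + B(222) = (19687 - 2186)/(-24 + 11961) - 107/76 = 17501/11937 - 107/76 = 52817/907212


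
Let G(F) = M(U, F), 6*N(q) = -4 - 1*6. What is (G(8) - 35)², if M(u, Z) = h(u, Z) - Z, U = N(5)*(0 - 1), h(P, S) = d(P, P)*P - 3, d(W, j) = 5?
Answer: 12769/9 ≈ 1418.8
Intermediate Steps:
h(P, S) = -3 + 5*P (h(P, S) = 5*P - 3 = -3 + 5*P)
N(q) = -5/3 (N(q) = (-4 - 1*6)/6 = (-4 - 6)/6 = (⅙)*(-10) = -5/3)
U = 5/3 (U = -5*(0 - 1)/3 = -5/3*(-1) = 5/3 ≈ 1.6667)
M(u, Z) = -3 - Z + 5*u (M(u, Z) = (-3 + 5*u) - Z = -3 - Z + 5*u)
G(F) = 16/3 - F (G(F) = -3 - F + 5*(5/3) = -3 - F + 25/3 = 16/3 - F)
(G(8) - 35)² = ((16/3 - 1*8) - 35)² = ((16/3 - 8) - 35)² = (-8/3 - 35)² = (-113/3)² = 12769/9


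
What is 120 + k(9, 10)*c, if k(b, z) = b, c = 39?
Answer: 471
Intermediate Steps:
120 + k(9, 10)*c = 120 + 9*39 = 120 + 351 = 471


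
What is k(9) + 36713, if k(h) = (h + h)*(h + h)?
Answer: 37037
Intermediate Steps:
k(h) = 4*h² (k(h) = (2*h)*(2*h) = 4*h²)
k(9) + 36713 = 4*9² + 36713 = 4*81 + 36713 = 324 + 36713 = 37037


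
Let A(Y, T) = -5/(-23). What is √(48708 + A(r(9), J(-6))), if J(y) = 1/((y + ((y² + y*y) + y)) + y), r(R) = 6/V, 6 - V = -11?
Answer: √25766647/23 ≈ 220.70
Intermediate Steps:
V = 17 (V = 6 - 1*(-11) = 6 + 11 = 17)
r(R) = 6/17
J(y) = 1/(2*y² + 3*y) (J(y) = 1/((y + ((y² + y²) + y)) + y) = 1/((y + (2*y² + y)) + y) = 1/((y + (y + 2*y²)) + y) = 1/((2*y + 2*y²) + y) = 1/(2*y² + 3*y))
A(Y, T) = 5/23 (A(Y, T) = -5*(-1/23) = 5/23)
√(48708 + A(r(9), J(-6))) = √(48708 + 5/23) = √(1120289/23) = √25766647/23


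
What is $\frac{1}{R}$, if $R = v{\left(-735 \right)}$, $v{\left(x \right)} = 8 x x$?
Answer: $\frac{1}{4321800} \approx 2.3139 \cdot 10^{-7}$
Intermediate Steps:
$v{\left(x \right)} = 8 x^{2}$
$R = 4321800$ ($R = 8 \left(-735\right)^{2} = 8 \cdot 540225 = 4321800$)
$\frac{1}{R} = \frac{1}{4321800}$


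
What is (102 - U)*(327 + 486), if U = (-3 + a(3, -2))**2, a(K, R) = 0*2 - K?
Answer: 53658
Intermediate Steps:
a(K, R) = -K (a(K, R) = 0 - K = -K)
U = 36 (U = (-3 - 1*3)**2 = (-3 - 3)**2 = (-6)**2 = 36)
(102 - U)*(327 + 486) = (102 - 1*36)*(327 + 486) = (102 - 36)*813 = 66*813 = 53658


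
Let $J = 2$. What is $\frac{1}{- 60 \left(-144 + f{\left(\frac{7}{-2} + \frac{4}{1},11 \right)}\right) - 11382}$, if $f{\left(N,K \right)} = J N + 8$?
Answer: $- \frac{1}{3282} \approx -0.00030469$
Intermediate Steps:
$f{\left(N,K \right)} = 8 + 2 N$ ($f{\left(N,K \right)} = 2 N + 8 = 8 + 2 N$)
$\frac{1}{- 60 \left(-144 + f{\left(\frac{7}{-2} + \frac{4}{1},11 \right)}\right) - 11382} = \frac{1}{- 60 \left(-144 + \left(8 + 2 \left(\frac{7}{-2} + \frac{4}{1}\right)\right)\right) - 11382} = \frac{1}{- 60 \left(-144 + \left(8 + 2 \left(7 \left(- \frac{1}{2}\right) + 4 \cdot 1\right)\right)\right) - 11382} = \frac{1}{- 60 \left(-144 + \left(8 + 2 \left(- \frac{7}{2} + 4\right)\right)\right) - 11382} = \frac{1}{- 60 \left(-144 + \left(8 + 2 \cdot \frac{1}{2}\right)\right) - 11382} = \frac{1}{- 60 \left(-144 + \left(8 + 1\right)\right) - 11382} = \frac{1}{- 60 \left(-144 + 9\right) - 11382} = \frac{1}{\left(-60\right) \left(-135\right) - 11382} = \frac{1}{8100 - 11382} = \frac{1}{-3282} = - \frac{1}{3282}$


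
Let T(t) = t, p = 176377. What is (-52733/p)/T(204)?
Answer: -52733/35980908 ≈ -0.0014656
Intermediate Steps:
(-52733/p)/T(204) = -52733/176377/204 = -52733*1/176377*(1/204) = -52733/176377*1/204 = -52733/35980908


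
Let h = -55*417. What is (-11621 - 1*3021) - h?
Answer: 8293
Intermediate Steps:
h = -22935
(-11621 - 1*3021) - h = (-11621 - 1*3021) - 1*(-22935) = (-11621 - 3021) + 22935 = -14642 + 22935 = 8293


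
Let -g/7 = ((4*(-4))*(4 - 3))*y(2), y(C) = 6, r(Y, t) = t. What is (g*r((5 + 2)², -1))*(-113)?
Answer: 75936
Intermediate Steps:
g = 672 (g = -7*(4*(-4))*(4 - 3)*6 = -7*(-16*1)*6 = -(-112)*6 = -7*(-96) = 672)
(g*r((5 + 2)², -1))*(-113) = (672*(-1))*(-113) = -672*(-113) = 75936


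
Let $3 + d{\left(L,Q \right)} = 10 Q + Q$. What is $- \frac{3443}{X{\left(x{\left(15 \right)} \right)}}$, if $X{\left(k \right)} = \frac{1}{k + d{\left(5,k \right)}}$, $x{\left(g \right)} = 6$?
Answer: $-237567$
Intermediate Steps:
$d{\left(L,Q \right)} = -3 + 11 Q$ ($d{\left(L,Q \right)} = -3 + \left(10 Q + Q\right) = -3 + 11 Q$)
$X{\left(k \right)} = \frac{1}{-3 + 12 k}$ ($X{\left(k \right)} = \frac{1}{k + \left(-3 + 11 k\right)} = \frac{1}{-3 + 12 k}$)
$- \frac{3443}{X{\left(x{\left(15 \right)} \right)}} = - \frac{3443}{\frac{1}{3} \frac{1}{-1 + 4 \cdot 6}} = - \frac{3443}{\frac{1}{3} \frac{1}{-1 + 24}} = - \frac{3443}{\frac{1}{3} \cdot \frac{1}{23}} = - 3443 \frac{1}{\frac{1}{69}} = \left(-3443\right) 69 = -237567$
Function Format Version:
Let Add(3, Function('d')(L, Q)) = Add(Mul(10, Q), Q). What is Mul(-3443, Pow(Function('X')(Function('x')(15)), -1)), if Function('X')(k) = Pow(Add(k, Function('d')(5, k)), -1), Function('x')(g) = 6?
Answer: -237567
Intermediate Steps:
Function('d')(L, Q) = Add(-3, Mul(11, Q)) (Function('d')(L, Q) = Add(-3, Add(Mul(10, Q), Q)) = Add(-3, Mul(11, Q)))
Function('X')(k) = Pow(Add(-3, Mul(12, k)), -1) (Function('X')(k) = Pow(Add(k, Add(-3, Mul(11, k))), -1) = Pow(Add(-3, Mul(12, k)), -1))
Mul(-3443, Pow(Function('X')(Function('x')(15)), -1)) = Mul(-3443, Pow(Mul(Rational(1, 3), Pow(Add(-1, Mul(4, 6)), -1)), -1)) = Mul(-3443, Pow(Mul(Rational(1, 3), Pow(Add(-1, 24), -1)), -1)) = Mul(-3443, Pow(Mul(Rational(1, 3), Pow(23, -1)), -1)) = Mul(-3443, Pow(Mul(Rational(1, 3), Rational(1, 23)), -1)) = Mul(-3443, Pow(Rational(1, 69), -1)) = Mul(-3443, 69) = -237567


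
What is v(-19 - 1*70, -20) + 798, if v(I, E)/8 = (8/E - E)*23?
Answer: 22022/5 ≈ 4404.4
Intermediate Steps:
v(I, E) = -184*E + 1472/E (v(I, E) = 8*((8/E - E)*23) = 8*((-E + 8/E)*23) = 8*(-23*E + 184/E) = -184*E + 1472/E)
v(-19 - 1*70, -20) + 798 = (-184*(-20) + 1472/(-20)) + 798 = (3680 + 1472*(-1/20)) + 798 = (3680 - 368/5) + 798 = 18032/5 + 798 = 22022/5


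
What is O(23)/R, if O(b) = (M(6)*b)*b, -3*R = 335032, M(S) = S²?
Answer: -14283/83758 ≈ -0.17053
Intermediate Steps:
R = -335032/3 (R = -⅓*335032 = -335032/3 ≈ -1.1168e+5)
O(b) = 36*b² (O(b) = (6²*b)*b = (36*b)*b = 36*b²)
O(23)/R = (36*23²)/(-335032/3) = (36*529)*(-3/335032) = 19044*(-3/335032) = -14283/83758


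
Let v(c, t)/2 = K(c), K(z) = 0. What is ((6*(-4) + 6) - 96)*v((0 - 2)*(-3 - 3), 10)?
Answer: 0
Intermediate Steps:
v(c, t) = 0 (v(c, t) = 2*0 = 0)
((6*(-4) + 6) - 96)*v((0 - 2)*(-3 - 3), 10) = ((6*(-4) + 6) - 96)*0 = ((-24 + 6) - 96)*0 = (-18 - 96)*0 = -114*0 = 0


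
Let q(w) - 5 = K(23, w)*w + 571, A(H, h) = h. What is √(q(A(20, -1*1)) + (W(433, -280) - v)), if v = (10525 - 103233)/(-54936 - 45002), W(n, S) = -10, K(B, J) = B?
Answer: 13*√8008881413/49969 ≈ 23.282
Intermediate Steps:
v = 46354/49969 (v = -92708/(-99938) = -92708*(-1/99938) = 46354/49969 ≈ 0.92766)
q(w) = 576 + 23*w (q(w) = 5 + (23*w + 571) = 5 + (571 + 23*w) = 576 + 23*w)
√(q(A(20, -1*1)) + (W(433, -280) - v)) = √((576 + 23*(-1*1)) + (-10 - 1*46354/49969)) = √((576 + 23*(-1)) + (-10 - 46354/49969)) = √((576 - 23) - 546044/49969) = √(553 - 546044/49969) = √(27086813/49969) = 13*√8008881413/49969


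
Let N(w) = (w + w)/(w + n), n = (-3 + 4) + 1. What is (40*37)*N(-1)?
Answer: -2960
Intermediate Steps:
n = 2 (n = 1 + 1 = 2)
N(w) = 2*w/(2 + w) (N(w) = (w + w)/(w + 2) = (2*w)/(2 + w) = 2*w/(2 + w))
(40*37)*N(-1) = (40*37)*(2*(-1)/(2 - 1)) = 1480*(2*(-1)/1) = 1480*(2*(-1)*1) = 1480*(-2) = -2960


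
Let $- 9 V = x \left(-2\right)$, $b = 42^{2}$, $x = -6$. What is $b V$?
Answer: $-2352$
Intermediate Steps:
$b = 1764$
$V = - \frac{4}{3}$ ($V = - \frac{\left(-6\right) \left(-2\right)}{9} = \left(- \frac{1}{9}\right) 12 = - \frac{4}{3} \approx -1.3333$)
$b V = 1764 \left(- \frac{4}{3}\right) = -2352$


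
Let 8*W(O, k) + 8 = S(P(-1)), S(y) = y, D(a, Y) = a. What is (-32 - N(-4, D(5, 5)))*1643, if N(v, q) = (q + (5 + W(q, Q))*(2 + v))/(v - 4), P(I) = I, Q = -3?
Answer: -1700505/32 ≈ -53141.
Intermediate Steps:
W(O, k) = -9/8 (W(O, k) = -1 + (1/8)*(-1) = -1 - 1/8 = -9/8)
N(v, q) = (31/4 + q + 31*v/8)/(-4 + v) (N(v, q) = (q + (5 - 9/8)*(2 + v))/(v - 4) = (q + 31*(2 + v)/8)/(-4 + v) = (q + (31/4 + 31*v/8))/(-4 + v) = (31/4 + q + 31*v/8)/(-4 + v))
(-32 - N(-4, D(5, 5)))*1643 = (-32 - (62 + 8*5 + 31*(-4))/(8*(-4 - 4)))*1643 = (-32 - (62 + 40 - 124)/(8*(-8)))*1643 = (-32 - (-1)*(-22)/(8*8))*1643 = (-32 - 1*11/32)*1643 = (-32 - 11/32)*1643 = -1035/32*1643 = -1700505/32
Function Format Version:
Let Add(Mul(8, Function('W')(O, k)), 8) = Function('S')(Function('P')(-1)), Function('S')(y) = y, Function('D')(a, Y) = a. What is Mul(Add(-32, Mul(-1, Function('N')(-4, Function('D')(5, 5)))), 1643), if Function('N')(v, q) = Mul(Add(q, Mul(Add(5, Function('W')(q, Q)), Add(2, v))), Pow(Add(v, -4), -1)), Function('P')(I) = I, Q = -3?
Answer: Rational(-1700505, 32) ≈ -53141.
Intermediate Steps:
Function('W')(O, k) = Rational(-9, 8) (Function('W')(O, k) = Add(-1, Mul(Rational(1, 8), -1)) = Add(-1, Rational(-1, 8)) = Rational(-9, 8))
Function('N')(v, q) = Mul(Pow(Add(-4, v), -1), Add(Rational(31, 4), q, Mul(Rational(31, 8), v))) (Function('N')(v, q) = Mul(Add(q, Mul(Add(5, Rational(-9, 8)), Add(2, v))), Pow(Add(v, -4), -1)) = Mul(Add(q, Mul(Rational(31, 8), Add(2, v))), Pow(Add(-4, v), -1)) = Mul(Add(q, Add(Rational(31, 4), Mul(Rational(31, 8), v))), Pow(Add(-4, v), -1)) = Mul(Add(Rational(31, 4), q, Mul(Rational(31, 8), v)), Pow(Add(-4, v), -1)) = Mul(Pow(Add(-4, v), -1), Add(Rational(31, 4), q, Mul(Rational(31, 8), v))))
Mul(Add(-32, Mul(-1, Function('N')(-4, Function('D')(5, 5)))), 1643) = Mul(Add(-32, Mul(-1, Mul(Rational(1, 8), Pow(Add(-4, -4), -1), Add(62, Mul(8, 5), Mul(31, -4))))), 1643) = Mul(Add(-32, Mul(-1, Mul(Rational(1, 8), Pow(-8, -1), Add(62, 40, -124)))), 1643) = Mul(Add(-32, Mul(-1, Mul(Rational(1, 8), Rational(-1, 8), -22))), 1643) = Mul(Add(-32, Mul(-1, Rational(11, 32))), 1643) = Mul(Add(-32, Rational(-11, 32)), 1643) = Mul(Rational(-1035, 32), 1643) = Rational(-1700505, 32)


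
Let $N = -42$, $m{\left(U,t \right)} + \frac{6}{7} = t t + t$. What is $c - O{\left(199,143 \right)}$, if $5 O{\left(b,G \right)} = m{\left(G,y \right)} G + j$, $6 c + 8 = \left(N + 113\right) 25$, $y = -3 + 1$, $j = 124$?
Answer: $\frac{16591}{70} \approx 237.01$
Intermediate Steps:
$y = -2$
$m{\left(U,t \right)} = - \frac{6}{7} + t + t^{2}$ ($m{\left(U,t \right)} = - \frac{6}{7} + \left(t t + t\right) = - \frac{6}{7} + \left(t^{2} + t\right) = - \frac{6}{7} + \left(t + t^{2}\right) = - \frac{6}{7} + t + t^{2}$)
$c = \frac{589}{2}$ ($c = - \frac{4}{3} + \frac{\left(-42 + 113\right) 25}{6} = - \frac{4}{3} + \frac{71 \cdot 25}{6} = - \frac{4}{3} + \frac{1}{6} \cdot 1775 = - \frac{4}{3} + \frac{1775}{6} = \frac{589}{2} \approx 294.5$)
$O{\left(b,G \right)} = \frac{124}{5} + \frac{8 G}{35}$ ($O{\left(b,G \right)} = \frac{\left(- \frac{6}{7} - 2 + \left(-2\right)^{2}\right) G + 124}{5} = \frac{\left(- \frac{6}{7} - 2 + 4\right) G + 124}{5} = \frac{\frac{8 G}{7} + 124}{5} = \frac{124 + \frac{8 G}{7}}{5} = \frac{124}{5} + \frac{8 G}{35}$)
$c - O{\left(199,143 \right)} = \frac{589}{2} - \left(\frac{124}{5} + \frac{8}{35} \cdot 143\right) = \frac{589}{2} - \left(\frac{124}{5} + \frac{1144}{35}\right) = \frac{589}{2} - \frac{2012}{35} = \frac{16591}{70}$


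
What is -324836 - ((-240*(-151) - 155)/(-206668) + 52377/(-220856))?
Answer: -529526880322889/1630138136 ≈ -3.2484e+5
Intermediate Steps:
-324836 - ((-240*(-151) - 155)/(-206668) + 52377/(-220856)) = -324836 - ((36240 - 155)*(-1/206668) + 52377*(-1/220856)) = -324836 - (36085*(-1/206668) - 52377/220856) = -324836 - (-5155/29524 - 52377/220856) = -324836 - 1*(-671222807/1630138136) = -324836 + 671222807/1630138136 = -529526880322889/1630138136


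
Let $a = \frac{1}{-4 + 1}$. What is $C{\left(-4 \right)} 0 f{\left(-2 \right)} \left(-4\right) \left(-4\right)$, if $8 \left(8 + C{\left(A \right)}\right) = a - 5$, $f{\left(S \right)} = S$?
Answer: $0$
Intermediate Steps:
$a = - \frac{1}{3}$ ($a = \frac{1}{-3} = - \frac{1}{3} \approx -0.33333$)
$C{\left(A \right)} = - \frac{26}{3}$ ($C{\left(A \right)} = -8 + \frac{- \frac{1}{3} - 5}{8} = -8 + \frac{1}{8} \left(- \frac{16}{3}\right) = -8 - \frac{2}{3} = - \frac{26}{3}$)
$C{\left(-4 \right)} 0 f{\left(-2 \right)} \left(-4\right) \left(-4\right) = \left(- \frac{26}{3}\right) 0 \left(-2\right) \left(-4\right) \left(-4\right) = 0 \cdot 8 \left(-4\right) = 0 \left(-32\right) = 0$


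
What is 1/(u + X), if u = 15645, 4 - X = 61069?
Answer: -1/45420 ≈ -2.2017e-5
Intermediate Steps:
X = -61065 (X = 4 - 1*61069 = 4 - 61069 = -61065)
1/(u + X) = 1/(15645 - 61065) = 1/(-45420) = -1/45420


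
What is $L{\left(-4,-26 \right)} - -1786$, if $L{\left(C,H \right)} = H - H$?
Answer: $1786$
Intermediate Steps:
$L{\left(C,H \right)} = 0$
$L{\left(-4,-26 \right)} - -1786 = 0 - -1786 = 0 + 1786 = 1786$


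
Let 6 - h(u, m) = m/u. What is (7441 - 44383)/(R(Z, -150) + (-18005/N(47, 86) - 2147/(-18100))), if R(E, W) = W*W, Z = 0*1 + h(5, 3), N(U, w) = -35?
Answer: -1560183800/971981043 ≈ -1.6052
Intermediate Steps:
h(u, m) = 6 - m/u
Z = 27/5 (Z = 0*1 + (6 - 1*3/5) = 0 + (6 - 1*3*1/5) = 0 + (6 - 3/5) = 0 + 27/5 = 27/5 ≈ 5.4000)
R(E, W) = W**2
(7441 - 44383)/(R(Z, -150) + (-18005/N(47, 86) - 2147/(-18100))) = (7441 - 44383)/((-150)**2 + (-18005/(-35) - 2147/(-18100))) = -36942/(22500 + (-18005*(-1/35) - 2147*(-1/18100))) = -36942/(22500 + (3601/7 + 2147/18100)) = -36942/(22500 + 65193129/126700) = -36942/2915943129/126700 = -36942*126700/2915943129 = -1560183800/971981043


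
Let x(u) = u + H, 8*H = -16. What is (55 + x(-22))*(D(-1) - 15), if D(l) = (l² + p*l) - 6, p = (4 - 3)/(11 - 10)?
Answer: -651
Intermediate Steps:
p = 1 (p = 1/1 = 1*1 = 1)
H = -2 (H = (⅛)*(-16) = -2)
D(l) = -6 + l + l² (D(l) = (l² + 1*l) - 6 = (l² + l) - 6 = (l + l²) - 6 = -6 + l + l²)
x(u) = -2 + u (x(u) = u - 2 = -2 + u)
(55 + x(-22))*(D(-1) - 15) = (55 + (-2 - 22))*((-6 - 1 + (-1)²) - 15) = (55 - 24)*((-6 - 1 + 1) - 15) = 31*(-6 - 15) = 31*(-21) = -651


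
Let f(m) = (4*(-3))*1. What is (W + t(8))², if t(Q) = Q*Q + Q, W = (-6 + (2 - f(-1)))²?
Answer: 18496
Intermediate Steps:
f(m) = -12 (f(m) = -12*1 = -12)
W = 64 (W = (-6 + (2 - 1*(-12)))² = (-6 + (2 + 12))² = (-6 + 14)² = 8² = 64)
t(Q) = Q + Q² (t(Q) = Q² + Q = Q + Q²)
(W + t(8))² = (64 + 8*(1 + 8))² = (64 + 8*9)² = (64 + 72)² = 136² = 18496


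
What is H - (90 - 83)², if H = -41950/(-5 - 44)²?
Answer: -159599/2401 ≈ -66.472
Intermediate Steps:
H = -41950/2401 (H = -41950/((-49)²) = -41950/2401 ≈ -17.472)
H - (90 - 83)² = -41950/2401 - (90 - 83)² = -41950/2401 - 1*7² = -41950/2401 - 1*49 = -41950/2401 - 49 = -159599/2401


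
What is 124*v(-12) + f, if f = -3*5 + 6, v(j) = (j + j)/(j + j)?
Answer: 115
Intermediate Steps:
v(j) = 1 (v(j) = (2*j)/((2*j)) = (2*j)*(1/(2*j)) = 1)
f = -9 (f = -15 + 6 = -9)
124*v(-12) + f = 124*1 - 9 = 124 - 9 = 115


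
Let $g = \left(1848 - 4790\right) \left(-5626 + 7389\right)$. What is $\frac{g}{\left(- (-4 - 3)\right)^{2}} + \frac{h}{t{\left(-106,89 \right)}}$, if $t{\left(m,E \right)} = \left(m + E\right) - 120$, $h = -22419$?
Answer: $- \frac{709485671}{6713} \approx -1.0569 \cdot 10^{5}$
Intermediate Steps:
$t{\left(m,E \right)} = -120 + E + m$ ($t{\left(m,E \right)} = \left(E + m\right) - 120 = -120 + E + m$)
$g = -5186746$ ($g = \left(-2942\right) 1763 = -5186746$)
$\frac{g}{\left(- (-4 - 3)\right)^{2}} + \frac{h}{t{\left(-106,89 \right)}} = - \frac{5186746}{\left(- (-4 - 3)\right)^{2}} - \frac{22419}{-120 + 89 - 106} = - \frac{5186746}{\left(\left(-1\right) \left(-7\right)\right)^{2}} - \frac{22419}{-137} = - \frac{5186746}{7^{2}} - - \frac{22419}{137} = - \frac{5186746}{49} + \frac{22419}{137} = - \frac{709485671}{6713}$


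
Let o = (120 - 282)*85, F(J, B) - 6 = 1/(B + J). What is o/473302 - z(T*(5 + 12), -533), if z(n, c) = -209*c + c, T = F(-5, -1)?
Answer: -26236083349/236651 ≈ -1.1086e+5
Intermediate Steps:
F(J, B) = 6 + 1/(B + J)
T = 35/6 (T = (1 + 6*(-1) + 6*(-5))/(-1 - 5) = (1 - 6 - 30)/(-6) = -⅙*(-35) = 35/6 ≈ 5.8333)
z(n, c) = -208*c
o = -13770 (o = -162*85 = -13770)
o/473302 - z(T*(5 + 12), -533) = -13770/473302 - (-208)*(-533) = -13770*1/473302 - 1*110864 = -6885/236651 - 110864 = -26236083349/236651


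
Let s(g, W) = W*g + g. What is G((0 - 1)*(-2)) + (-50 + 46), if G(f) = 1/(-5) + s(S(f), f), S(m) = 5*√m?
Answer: -21/5 + 15*√2 ≈ 17.013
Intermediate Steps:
s(g, W) = g + W*g
G(f) = -⅕ + 5*√f*(1 + f) (G(f) = 1/(-5) + (5*√f)*(1 + f) = -⅕ + 5*√f*(1 + f))
G((0 - 1)*(-2)) + (-50 + 46) = (-⅕ + 5*√((0 - 1)*(-2))*(1 + (0 - 1)*(-2))) + (-50 + 46) = (-⅕ + 5*√(-1*(-2))*(1 - 1*(-2))) - 4 = (-⅕ + 5*√2*(1 + 2)) - 4 = (-⅕ + 5*√2*3) - 4 = (-⅕ + 15*√2) - 4 = -21/5 + 15*√2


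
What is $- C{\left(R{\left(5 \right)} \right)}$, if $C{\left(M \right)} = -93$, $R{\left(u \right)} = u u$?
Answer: $93$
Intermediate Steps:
$R{\left(u \right)} = u^{2}$
$- C{\left(R{\left(5 \right)} \right)} = \left(-1\right) \left(-93\right) = 93$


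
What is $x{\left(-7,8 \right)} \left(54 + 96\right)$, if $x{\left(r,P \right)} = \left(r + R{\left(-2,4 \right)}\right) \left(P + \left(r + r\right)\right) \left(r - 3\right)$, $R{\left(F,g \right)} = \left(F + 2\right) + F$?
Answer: $-81000$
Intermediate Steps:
$R{\left(F,g \right)} = 2 + 2 F$ ($R{\left(F,g \right)} = \left(2 + F\right) + F = 2 + 2 F$)
$x{\left(r,P \right)} = \left(-3 + r\right) \left(-2 + r\right) \left(P + 2 r\right)$ ($x{\left(r,P \right)} = \left(r + \left(2 + 2 \left(-2\right)\right)\right) \left(P + \left(r + r\right)\right) \left(r - 3\right) = \left(r + \left(2 - 4\right)\right) \left(P + 2 r\right) \left(-3 + r\right) = \left(r - 2\right) \left(P + 2 r\right) \left(-3 + r\right) = \left(-2 + r\right) \left(P + 2 r\right) \left(-3 + r\right) = \left(-3 + r\right) \left(-2 + r\right) \left(P + 2 r\right)$)
$x{\left(-7,8 \right)} \left(54 + 96\right) = \left(- 10 \left(-7\right)^{2} + 2 \left(-7\right)^{3} + 6 \cdot 8 + 12 \left(-7\right) + 8 \left(-7\right)^{2} - 40 \left(-7\right)\right) \left(54 + 96\right) = \left(\left(-10\right) 49 + 2 \left(-343\right) + 48 - 84 + 8 \cdot 49 + 280\right) 150 = \left(-490 - 686 + 48 - 84 + 392 + 280\right) 150 = \left(-540\right) 150 = -81000$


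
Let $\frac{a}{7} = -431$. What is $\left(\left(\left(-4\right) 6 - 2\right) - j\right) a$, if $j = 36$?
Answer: $187054$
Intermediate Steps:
$a = -3017$ ($a = 7 \left(-431\right) = -3017$)
$\left(\left(\left(-4\right) 6 - 2\right) - j\right) a = \left(\left(\left(-4\right) 6 - 2\right) - 36\right) \left(-3017\right) = \left(\left(-24 - 2\right) - 36\right) \left(-3017\right) = \left(-26 - 36\right) \left(-3017\right) = \left(-62\right) \left(-3017\right) = 187054$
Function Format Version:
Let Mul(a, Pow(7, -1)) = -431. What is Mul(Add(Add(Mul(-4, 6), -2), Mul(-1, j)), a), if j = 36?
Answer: 187054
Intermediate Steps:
a = -3017 (a = Mul(7, -431) = -3017)
Mul(Add(Add(Mul(-4, 6), -2), Mul(-1, j)), a) = Mul(Add(Add(Mul(-4, 6), -2), Mul(-1, 36)), -3017) = Mul(Add(Add(-24, -2), -36), -3017) = Mul(Add(-26, -36), -3017) = Mul(-62, -3017) = 187054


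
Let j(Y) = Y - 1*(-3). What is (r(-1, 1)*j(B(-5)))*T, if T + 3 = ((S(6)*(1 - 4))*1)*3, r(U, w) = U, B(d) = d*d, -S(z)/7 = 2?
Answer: -3444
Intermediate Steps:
S(z) = -14 (S(z) = -7*2 = -14)
B(d) = d²
j(Y) = 3 + Y (j(Y) = Y + 3 = 3 + Y)
T = 123 (T = -3 + (-14*(1 - 4)*1)*3 = -3 + (-14*(-3)*1)*3 = -3 + (42*1)*3 = -3 + 42*3 = -3 + 126 = 123)
(r(-1, 1)*j(B(-5)))*T = -(3 + (-5)²)*123 = -(3 + 25)*123 = -1*28*123 = -28*123 = -3444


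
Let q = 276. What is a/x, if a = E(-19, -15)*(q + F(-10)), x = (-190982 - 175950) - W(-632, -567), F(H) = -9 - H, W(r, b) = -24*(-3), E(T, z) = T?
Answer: 277/19316 ≈ 0.014340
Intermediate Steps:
W(r, b) = 72
x = -367004 (x = (-190982 - 175950) - 1*72 = -366932 - 72 = -367004)
a = -5263 (a = -19*(276 + (-9 - 1*(-10))) = -19*(276 + (-9 + 10)) = -19*(276 + 1) = -19*277 = -5263)
a/x = -5263/(-367004) = -5263*(-1/367004) = 277/19316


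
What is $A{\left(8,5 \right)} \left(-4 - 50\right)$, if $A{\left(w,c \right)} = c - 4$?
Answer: $-54$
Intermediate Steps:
$A{\left(w,c \right)} = -4 + c$
$A{\left(8,5 \right)} \left(-4 - 50\right) = \left(-4 + 5\right) \left(-4 - 50\right) = 1 \left(-54\right) = -54$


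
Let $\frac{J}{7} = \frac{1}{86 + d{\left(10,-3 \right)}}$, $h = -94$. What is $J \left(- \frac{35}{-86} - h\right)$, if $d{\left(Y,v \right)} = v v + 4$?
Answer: $\frac{56833}{8514} \approx 6.6752$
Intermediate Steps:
$d{\left(Y,v \right)} = 4 + v^{2}$ ($d{\left(Y,v \right)} = v^{2} + 4 = 4 + v^{2}$)
$J = \frac{7}{99}$ ($J = \frac{7}{86 + \left(4 + \left(-3\right)^{2}\right)} = \frac{7}{86 + \left(4 + 9\right)} = \frac{7}{86 + 13} = \frac{7}{99} \approx 0.070707$)
$J \left(- \frac{35}{-86} - h\right) = \frac{7 \left(- \frac{35}{-86} - -94\right)}{99} = \frac{7 \left(\left(-35\right) \left(- \frac{1}{86}\right) + 94\right)}{99} = \frac{7 \left(\frac{35}{86} + 94\right)}{99} = \frac{7}{99} \cdot \frac{8119}{86} = \frac{56833}{8514}$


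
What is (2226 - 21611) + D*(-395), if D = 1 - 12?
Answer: -15040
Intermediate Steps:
D = -11
(2226 - 21611) + D*(-395) = (2226 - 21611) - 11*(-395) = -19385 + 4345 = -15040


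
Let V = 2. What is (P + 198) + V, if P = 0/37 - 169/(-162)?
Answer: 32569/162 ≈ 201.04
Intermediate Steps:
P = 169/162 (P = 0*(1/37) - 169*(-1/162) = 0 + 169/162 = 169/162 ≈ 1.0432)
(P + 198) + V = (169/162 + 198) + 2 = 32245/162 + 2 = 32569/162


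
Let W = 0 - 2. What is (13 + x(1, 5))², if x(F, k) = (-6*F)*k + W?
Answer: 361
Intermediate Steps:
W = -2
x(F, k) = -2 - 6*F*k (x(F, k) = (-6*F)*k - 2 = -6*F*k - 2 = -2 - 6*F*k)
(13 + x(1, 5))² = (13 + (-2 - 6*1*5))² = (13 + (-2 - 30))² = (13 - 32)² = (-19)² = 361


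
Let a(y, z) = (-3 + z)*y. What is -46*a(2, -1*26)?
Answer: 2668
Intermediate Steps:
a(y, z) = y*(-3 + z)
-46*a(2, -1*26) = -92*(-3 - 1*26) = -92*(-3 - 26) = -92*(-29) = -46*(-58) = 2668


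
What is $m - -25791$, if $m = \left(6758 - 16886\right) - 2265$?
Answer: $13398$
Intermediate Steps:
$m = -12393$ ($m = -10128 - 2265 = -12393$)
$m - -25791 = -12393 - -25791 = -12393 + 25791 = 13398$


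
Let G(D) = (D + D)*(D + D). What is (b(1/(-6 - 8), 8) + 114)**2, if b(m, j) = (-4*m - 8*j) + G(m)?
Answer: 6076225/2401 ≈ 2530.7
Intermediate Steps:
G(D) = 4*D**2 (G(D) = (2*D)*(2*D) = 4*D**2)
b(m, j) = -8*j - 4*m + 4*m**2 (b(m, j) = (-4*m - 8*j) + 4*m**2 = (-8*j - 4*m) + 4*m**2 = -8*j - 4*m + 4*m**2)
(b(1/(-6 - 8), 8) + 114)**2 = ((-8*8 - 4/(-6 - 8) + 4*(1/(-6 - 8))**2) + 114)**2 = ((-64 - 4/(-14) + 4*(1/(-14))**2) + 114)**2 = ((-64 - 4*(-1/14) + 4*(-1/14)**2) + 114)**2 = ((-64 + 2/7 + 4*(1/196)) + 114)**2 = ((-64 + 2/7 + 1/49) + 114)**2 = (-3121/49 + 114)**2 = (2465/49)**2 = 6076225/2401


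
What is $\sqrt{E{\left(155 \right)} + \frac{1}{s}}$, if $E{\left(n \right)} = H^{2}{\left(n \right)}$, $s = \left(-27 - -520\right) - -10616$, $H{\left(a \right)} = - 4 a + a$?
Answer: $\frac{\sqrt{50442914046}}{483} \approx 465.0$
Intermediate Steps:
$H{\left(a \right)} = - 3 a$
$s = 11109$ ($s = \left(-27 + 520\right) + 10616 = 493 + 10616 = 11109$)
$E{\left(n \right)} = 9 n^{2}$ ($E{\left(n \right)} = \left(- 3 n\right)^{2} = 9 n^{2}$)
$\sqrt{E{\left(155 \right)} + \frac{1}{s}} = \sqrt{9 \cdot 155^{2} + \frac{1}{11109}} = \sqrt{9 \cdot 24025 + \frac{1}{11109}} = \sqrt{216225 + \frac{1}{11109}} = \sqrt{\frac{2402043526}{11109}} = \frac{\sqrt{50442914046}}{483}$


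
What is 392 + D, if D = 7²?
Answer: 441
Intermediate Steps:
D = 49
392 + D = 392 + 49 = 441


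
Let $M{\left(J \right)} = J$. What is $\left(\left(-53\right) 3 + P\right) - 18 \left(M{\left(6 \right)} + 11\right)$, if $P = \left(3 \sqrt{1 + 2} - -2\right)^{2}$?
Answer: $-434 + 12 \sqrt{3} \approx -413.22$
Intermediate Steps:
$P = \left(2 + 3 \sqrt{3}\right)^{2}$ ($P = \left(3 \sqrt{3} + 2\right)^{2} = \left(2 + 3 \sqrt{3}\right)^{2} \approx 51.785$)
$\left(\left(-53\right) 3 + P\right) - 18 \left(M{\left(6 \right)} + 11\right) = \left(\left(-53\right) 3 + \left(31 + 12 \sqrt{3}\right)\right) - 18 \left(6 + 11\right) = \left(-159 + \left(31 + 12 \sqrt{3}\right)\right) - 306 = \left(-128 + 12 \sqrt{3}\right) - 306 = -434 + 12 \sqrt{3}$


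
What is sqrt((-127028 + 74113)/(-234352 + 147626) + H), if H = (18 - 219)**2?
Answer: sqrt(303876633175766)/86726 ≈ 201.00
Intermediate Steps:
H = 40401 (H = (-201)**2 = 40401)
sqrt((-127028 + 74113)/(-234352 + 147626) + H) = sqrt((-127028 + 74113)/(-234352 + 147626) + 40401) = sqrt(-52915/(-86726) + 40401) = sqrt(-52915*(-1/86726) + 40401) = sqrt(52915/86726 + 40401) = sqrt(3503870041/86726) = sqrt(303876633175766)/86726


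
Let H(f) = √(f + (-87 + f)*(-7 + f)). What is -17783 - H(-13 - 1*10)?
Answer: -17783 - √3277 ≈ -17840.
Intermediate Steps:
-17783 - H(-13 - 1*10) = -17783 - √(609 + (-13 - 1*10)² - 93*(-13 - 1*10)) = -17783 - √(609 + (-13 - 10)² - 93*(-13 - 10)) = -17783 - √(609 + (-23)² - 93*(-23)) = -17783 - √(609 + 529 + 2139) = -17783 - √3277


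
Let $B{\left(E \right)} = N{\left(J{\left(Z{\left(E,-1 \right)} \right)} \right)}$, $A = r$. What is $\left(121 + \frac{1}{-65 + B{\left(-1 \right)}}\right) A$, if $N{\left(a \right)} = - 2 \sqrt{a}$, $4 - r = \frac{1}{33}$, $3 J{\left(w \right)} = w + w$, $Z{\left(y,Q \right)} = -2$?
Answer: $\frac{201139496}{418803} + \frac{524 i \sqrt{3}}{418803} \approx 480.27 + 0.0021671 i$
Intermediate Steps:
$J{\left(w \right)} = \frac{2 w}{3}$ ($J{\left(w \right)} = \frac{w + w}{3} = \frac{2 w}{3}$)
$r = \frac{131}{33}$ ($r = 4 - \frac{1}{33} = \frac{131}{33} \approx 3.9697$)
$A = \frac{131}{33} \approx 3.9697$
$B{\left(E \right)} = - \frac{4 i \sqrt{3}}{3}$ ($B{\left(E \right)} = - 2 \sqrt{\frac{2}{3} \left(-2\right)} = - 2 \sqrt{- \frac{4}{3}} = - 2 \frac{2 i \sqrt{3}}{3} = - \frac{4 i \sqrt{3}}{3}$)
$\left(121 + \frac{1}{-65 + B{\left(-1 \right)}}\right) A = \left(121 + \frac{1}{-65 - \frac{4 i \sqrt{3}}{3}}\right) \frac{131}{33} = \frac{1441}{3} + \frac{131}{33 \left(-65 - \frac{4 i \sqrt{3}}{3}\right)}$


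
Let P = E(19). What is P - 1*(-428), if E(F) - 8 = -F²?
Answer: 75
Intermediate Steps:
E(F) = 8 - F²
P = -353 (P = 8 - 1*19² = 8 - 1*361 = 8 - 361 = -353)
P - 1*(-428) = -353 - 1*(-428) = -353 + 428 = 75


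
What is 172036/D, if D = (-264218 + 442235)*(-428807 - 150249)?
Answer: -43009/25770452988 ≈ -1.6689e-6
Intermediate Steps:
D = -103081811952 (D = 178017*(-579056) = -103081811952)
172036/D = 172036/(-103081811952) = 172036*(-1/103081811952) = -43009/25770452988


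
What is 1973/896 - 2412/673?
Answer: -833323/603008 ≈ -1.3819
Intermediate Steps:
1973/896 - 2412/673 = -833323/603008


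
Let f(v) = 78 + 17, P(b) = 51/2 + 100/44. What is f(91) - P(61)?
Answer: 1479/22 ≈ 67.227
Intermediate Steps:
P(b) = 611/22 (P(b) = 51*(1/2) + 100*(1/44) = 51/2 + 25/11 = 611/22)
f(v) = 95
f(91) - P(61) = 95 - 1*611/22 = 95 - 611/22 = 1479/22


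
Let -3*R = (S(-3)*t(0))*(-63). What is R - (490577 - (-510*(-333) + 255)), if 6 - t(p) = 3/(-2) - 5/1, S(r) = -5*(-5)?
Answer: -627859/2 ≈ -3.1393e+5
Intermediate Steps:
S(r) = 25
t(p) = 25/2 (t(p) = 6 - (3/(-2) - 5/1) = 6 - (3*(-½) - 5*1) = 6 - (-3/2 - 5) = 6 - 1*(-13/2) = 6 + 13/2 = 25/2)
R = 13125/2 (R = -25*(25/2)*(-63)/3 = -625*(-63)/6 = -⅓*(-39375/2) = 13125/2 ≈ 6562.5)
R - (490577 - (-510*(-333) + 255)) = 13125/2 - (490577 - (-510*(-333) + 255)) = 13125/2 - (490577 - (169830 + 255)) = 13125/2 - (490577 - 1*170085) = 13125/2 - (490577 - 170085) = 13125/2 - 1*320492 = 13125/2 - 320492 = -627859/2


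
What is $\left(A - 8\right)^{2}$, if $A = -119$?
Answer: $16129$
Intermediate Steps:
$\left(A - 8\right)^{2} = \left(-119 - 8\right)^{2} = \left(-127\right)^{2} = 16129$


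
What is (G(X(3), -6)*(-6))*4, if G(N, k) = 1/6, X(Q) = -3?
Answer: -4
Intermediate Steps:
G(N, k) = 1/6
(G(X(3), -6)*(-6))*4 = ((1/6)*(-6))*4 = -1*4 = -4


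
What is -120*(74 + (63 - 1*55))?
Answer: -9840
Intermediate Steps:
-120*(74 + (63 - 1*55)) = -120*(74 + (63 - 55)) = -120*(74 + 8) = -120*82 = -9840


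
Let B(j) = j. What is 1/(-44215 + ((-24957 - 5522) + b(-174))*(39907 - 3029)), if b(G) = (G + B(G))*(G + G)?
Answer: 1/3342024535 ≈ 2.9922e-10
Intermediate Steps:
b(G) = 4*G² (b(G) = (G + G)*(G + G) = (2*G)*(2*G) = 4*G²)
1/(-44215 + ((-24957 - 5522) + b(-174))*(39907 - 3029)) = 1/(-44215 + ((-24957 - 5522) + 4*(-174)²)*(39907 - 3029)) = 1/(-44215 + (-30479 + 4*30276)*36878) = 1/(-44215 + (-30479 + 121104)*36878) = 1/(-44215 + 90625*36878) = 1/(-44215 + 3342068750) = 1/3342024535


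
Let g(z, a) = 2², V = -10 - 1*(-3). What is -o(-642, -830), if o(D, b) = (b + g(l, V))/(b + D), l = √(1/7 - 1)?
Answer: -413/736 ≈ -0.56114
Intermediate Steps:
V = -7 (V = -10 + 3 = -7)
l = I*√42/7 (l = √(⅐ - 1) = √(-6/7) = I*√42/7 ≈ 0.92582*I)
g(z, a) = 4
o(D, b) = (4 + b)/(D + b) (o(D, b) = (b + 4)/(b + D) = (4 + b)/(D + b))
-o(-642, -830) = -(4 - 830)/(-642 - 830) = -(-826)/(-1472) = -(-1)*(-826)/1472 = -1*413/736 = -413/736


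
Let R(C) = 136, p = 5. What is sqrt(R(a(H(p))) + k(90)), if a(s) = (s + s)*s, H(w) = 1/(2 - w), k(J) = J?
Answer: sqrt(226) ≈ 15.033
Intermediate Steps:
a(s) = 2*s**2 (a(s) = (2*s)*s = 2*s**2)
sqrt(R(a(H(p))) + k(90)) = sqrt(136 + 90) = sqrt(226)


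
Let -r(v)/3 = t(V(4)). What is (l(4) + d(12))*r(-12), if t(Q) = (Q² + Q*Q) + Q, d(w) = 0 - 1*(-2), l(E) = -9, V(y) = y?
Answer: 756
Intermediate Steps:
d(w) = 2 (d(w) = 0 + 2 = 2)
t(Q) = Q + 2*Q² (t(Q) = (Q² + Q²) + Q = 2*Q² + Q = Q + 2*Q²)
r(v) = -108 (r(v) = -12*(1 + 2*4) = -12*(1 + 8) = -12*9 = -3*36 = -108)
(l(4) + d(12))*r(-12) = (-9 + 2)*(-108) = -7*(-108) = 756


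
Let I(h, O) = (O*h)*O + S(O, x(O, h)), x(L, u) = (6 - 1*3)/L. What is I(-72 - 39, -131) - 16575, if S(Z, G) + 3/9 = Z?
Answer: -5764732/3 ≈ -1.9216e+6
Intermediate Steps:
x(L, u) = 3/L (x(L, u) = (6 - 3)/L = 3/L)
S(Z, G) = -⅓ + Z
I(h, O) = -⅓ + O + h*O² (I(h, O) = (O*h)*O + (-⅓ + O) = h*O² + (-⅓ + O) = -⅓ + O + h*O²)
I(-72 - 39, -131) - 16575 = (-⅓ - 131 + (-72 - 39)*(-131)²) - 16575 = (-⅓ - 131 - 111*17161) - 16575 = (-⅓ - 131 - 1904871) - 16575 = -5715007/3 - 16575 = -5764732/3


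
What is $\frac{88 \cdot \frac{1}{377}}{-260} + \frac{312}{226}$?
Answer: $\frac{3820294}{2769065} \approx 1.3796$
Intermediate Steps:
$\frac{88 \cdot \frac{1}{377}}{-260} + \frac{312}{226} = 88 \cdot \frac{1}{377} \left(- \frac{1}{260}\right) + 312 \cdot \frac{1}{226} = \frac{88}{377} \left(- \frac{1}{260}\right) + \frac{156}{113} = - \frac{22}{24505} + \frac{156}{113} = \frac{3820294}{2769065}$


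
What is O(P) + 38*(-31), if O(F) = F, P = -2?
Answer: -1180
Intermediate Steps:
O(P) + 38*(-31) = -2 + 38*(-31) = -2 - 1178 = -1180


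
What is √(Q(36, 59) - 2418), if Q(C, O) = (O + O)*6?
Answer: 3*I*√190 ≈ 41.352*I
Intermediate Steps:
Q(C, O) = 12*O (Q(C, O) = (2*O)*6 = 12*O)
√(Q(36, 59) - 2418) = √(12*59 - 2418) = √(708 - 2418) = √(-1710) = 3*I*√190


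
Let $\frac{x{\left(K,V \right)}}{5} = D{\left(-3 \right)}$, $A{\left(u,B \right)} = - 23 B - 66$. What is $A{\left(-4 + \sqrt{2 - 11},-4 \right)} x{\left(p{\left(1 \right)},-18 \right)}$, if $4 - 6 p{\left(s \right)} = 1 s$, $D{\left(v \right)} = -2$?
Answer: $-260$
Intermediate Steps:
$A{\left(u,B \right)} = -66 - 23 B$
$p{\left(s \right)} = \frac{2}{3} - \frac{s}{6}$ ($p{\left(s \right)} = \frac{2}{3} - \frac{1 s}{6} = \frac{2}{3} - \frac{s}{6}$)
$x{\left(K,V \right)} = -10$ ($x{\left(K,V \right)} = 5 \left(-2\right) = -10$)
$A{\left(-4 + \sqrt{2 - 11},-4 \right)} x{\left(p{\left(1 \right)},-18 \right)} = \left(-66 - -92\right) \left(-10\right) = \left(-66 + 92\right) \left(-10\right) = 26 \left(-10\right) = -260$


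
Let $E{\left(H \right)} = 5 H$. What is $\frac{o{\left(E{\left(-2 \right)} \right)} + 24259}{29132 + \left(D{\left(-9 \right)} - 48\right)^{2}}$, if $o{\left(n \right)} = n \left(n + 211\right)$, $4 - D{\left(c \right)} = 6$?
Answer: $\frac{22249}{31632} \approx 0.70337$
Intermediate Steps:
$D{\left(c \right)} = -2$ ($D{\left(c \right)} = 4 - 6 = -2$)
$o{\left(n \right)} = n \left(211 + n\right)$
$\frac{o{\left(E{\left(-2 \right)} \right)} + 24259}{29132 + \left(D{\left(-9 \right)} - 48\right)^{2}} = \frac{5 \left(-2\right) \left(211 + 5 \left(-2\right)\right) + 24259}{29132 + \left(-2 - 48\right)^{2}} = \frac{- 10 \left(211 - 10\right) + 24259}{29132 + \left(-50\right)^{2}} = \frac{\left(-10\right) 201 + 24259}{29132 + 2500} = \frac{-2010 + 24259}{31632} = 22249 \cdot \frac{1}{31632} = \frac{22249}{31632}$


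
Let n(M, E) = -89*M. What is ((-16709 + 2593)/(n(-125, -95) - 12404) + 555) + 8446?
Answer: 11526395/1279 ≈ 9012.0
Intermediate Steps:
((-16709 + 2593)/(n(-125, -95) - 12404) + 555) + 8446 = ((-16709 + 2593)/(-89*(-125) - 12404) + 555) + 8446 = (-14116/(11125 - 12404) + 555) + 8446 = (-14116/(-1279) + 555) + 8446 = (-14116*(-1/1279) + 555) + 8446 = (14116/1279 + 555) + 8446 = 723961/1279 + 8446 = 11526395/1279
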